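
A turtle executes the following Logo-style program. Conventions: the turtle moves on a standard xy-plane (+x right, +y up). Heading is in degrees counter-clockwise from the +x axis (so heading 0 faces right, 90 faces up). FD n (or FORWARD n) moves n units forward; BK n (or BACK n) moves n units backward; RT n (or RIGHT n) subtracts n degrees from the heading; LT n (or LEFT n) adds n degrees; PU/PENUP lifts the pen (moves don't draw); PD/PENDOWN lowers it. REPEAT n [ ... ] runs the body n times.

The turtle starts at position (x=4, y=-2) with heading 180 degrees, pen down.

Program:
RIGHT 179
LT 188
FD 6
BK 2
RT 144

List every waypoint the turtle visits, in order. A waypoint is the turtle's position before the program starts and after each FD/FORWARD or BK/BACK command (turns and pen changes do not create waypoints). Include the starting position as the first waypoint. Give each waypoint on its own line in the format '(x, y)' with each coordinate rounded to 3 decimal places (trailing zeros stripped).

Executing turtle program step by step:
Start: pos=(4,-2), heading=180, pen down
RT 179: heading 180 -> 1
LT 188: heading 1 -> 189
FD 6: (4,-2) -> (-1.926,-2.939) [heading=189, draw]
BK 2: (-1.926,-2.939) -> (0.049,-2.626) [heading=189, draw]
RT 144: heading 189 -> 45
Final: pos=(0.049,-2.626), heading=45, 2 segment(s) drawn
Waypoints (3 total):
(4, -2)
(-1.926, -2.939)
(0.049, -2.626)

Answer: (4, -2)
(-1.926, -2.939)
(0.049, -2.626)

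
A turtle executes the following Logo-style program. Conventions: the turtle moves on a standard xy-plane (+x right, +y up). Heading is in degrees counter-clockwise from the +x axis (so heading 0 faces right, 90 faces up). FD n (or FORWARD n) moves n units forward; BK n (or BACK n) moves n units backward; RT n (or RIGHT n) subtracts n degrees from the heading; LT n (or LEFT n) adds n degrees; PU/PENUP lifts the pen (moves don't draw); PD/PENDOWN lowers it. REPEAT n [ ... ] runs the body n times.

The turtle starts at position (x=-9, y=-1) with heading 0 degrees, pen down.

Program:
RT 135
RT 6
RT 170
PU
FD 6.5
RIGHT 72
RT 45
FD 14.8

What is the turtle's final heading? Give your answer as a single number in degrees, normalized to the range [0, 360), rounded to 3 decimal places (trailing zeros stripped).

Answer: 292

Derivation:
Executing turtle program step by step:
Start: pos=(-9,-1), heading=0, pen down
RT 135: heading 0 -> 225
RT 6: heading 225 -> 219
RT 170: heading 219 -> 49
PU: pen up
FD 6.5: (-9,-1) -> (-4.736,3.906) [heading=49, move]
RT 72: heading 49 -> 337
RT 45: heading 337 -> 292
FD 14.8: (-4.736,3.906) -> (0.809,-9.817) [heading=292, move]
Final: pos=(0.809,-9.817), heading=292, 0 segment(s) drawn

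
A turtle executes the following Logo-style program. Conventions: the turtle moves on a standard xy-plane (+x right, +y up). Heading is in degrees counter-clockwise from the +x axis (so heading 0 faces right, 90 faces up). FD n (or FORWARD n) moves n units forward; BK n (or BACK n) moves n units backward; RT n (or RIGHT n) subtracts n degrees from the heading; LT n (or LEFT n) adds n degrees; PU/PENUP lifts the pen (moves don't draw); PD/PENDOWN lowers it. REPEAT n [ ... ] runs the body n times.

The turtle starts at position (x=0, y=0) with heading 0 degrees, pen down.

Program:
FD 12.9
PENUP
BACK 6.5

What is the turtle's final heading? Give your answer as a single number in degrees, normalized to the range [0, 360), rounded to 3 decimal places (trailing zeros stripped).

Answer: 0

Derivation:
Executing turtle program step by step:
Start: pos=(0,0), heading=0, pen down
FD 12.9: (0,0) -> (12.9,0) [heading=0, draw]
PU: pen up
BK 6.5: (12.9,0) -> (6.4,0) [heading=0, move]
Final: pos=(6.4,0), heading=0, 1 segment(s) drawn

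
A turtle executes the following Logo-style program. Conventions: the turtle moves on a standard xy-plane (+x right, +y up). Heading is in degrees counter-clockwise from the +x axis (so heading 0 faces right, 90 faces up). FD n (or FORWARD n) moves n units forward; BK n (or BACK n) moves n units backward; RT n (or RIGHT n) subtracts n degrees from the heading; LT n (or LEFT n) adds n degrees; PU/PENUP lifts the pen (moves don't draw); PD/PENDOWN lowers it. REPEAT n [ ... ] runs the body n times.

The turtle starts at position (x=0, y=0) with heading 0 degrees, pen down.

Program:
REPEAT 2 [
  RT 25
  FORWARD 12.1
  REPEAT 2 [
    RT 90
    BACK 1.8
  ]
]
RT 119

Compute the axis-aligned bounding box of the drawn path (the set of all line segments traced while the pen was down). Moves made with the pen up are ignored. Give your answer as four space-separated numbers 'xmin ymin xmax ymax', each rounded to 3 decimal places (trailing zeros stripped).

Answer: 0 -5.114 13.358 5.248

Derivation:
Executing turtle program step by step:
Start: pos=(0,0), heading=0, pen down
REPEAT 2 [
  -- iteration 1/2 --
  RT 25: heading 0 -> 335
  FD 12.1: (0,0) -> (10.966,-5.114) [heading=335, draw]
  REPEAT 2 [
    -- iteration 1/2 --
    RT 90: heading 335 -> 245
    BK 1.8: (10.966,-5.114) -> (11.727,-3.482) [heading=245, draw]
    -- iteration 2/2 --
    RT 90: heading 245 -> 155
    BK 1.8: (11.727,-3.482) -> (13.358,-4.243) [heading=155, draw]
  ]
  -- iteration 2/2 --
  RT 25: heading 155 -> 130
  FD 12.1: (13.358,-4.243) -> (5.581,5.026) [heading=130, draw]
  REPEAT 2 [
    -- iteration 1/2 --
    RT 90: heading 130 -> 40
    BK 1.8: (5.581,5.026) -> (4.202,3.869) [heading=40, draw]
    -- iteration 2/2 --
    RT 90: heading 40 -> 310
    BK 1.8: (4.202,3.869) -> (3.045,5.248) [heading=310, draw]
  ]
]
RT 119: heading 310 -> 191
Final: pos=(3.045,5.248), heading=191, 6 segment(s) drawn

Segment endpoints: x in {0, 3.045, 4.202, 5.581, 10.966, 11.727, 13.358}, y in {-5.114, -4.243, -3.482, 0, 3.869, 5.026, 5.248}
xmin=0, ymin=-5.114, xmax=13.358, ymax=5.248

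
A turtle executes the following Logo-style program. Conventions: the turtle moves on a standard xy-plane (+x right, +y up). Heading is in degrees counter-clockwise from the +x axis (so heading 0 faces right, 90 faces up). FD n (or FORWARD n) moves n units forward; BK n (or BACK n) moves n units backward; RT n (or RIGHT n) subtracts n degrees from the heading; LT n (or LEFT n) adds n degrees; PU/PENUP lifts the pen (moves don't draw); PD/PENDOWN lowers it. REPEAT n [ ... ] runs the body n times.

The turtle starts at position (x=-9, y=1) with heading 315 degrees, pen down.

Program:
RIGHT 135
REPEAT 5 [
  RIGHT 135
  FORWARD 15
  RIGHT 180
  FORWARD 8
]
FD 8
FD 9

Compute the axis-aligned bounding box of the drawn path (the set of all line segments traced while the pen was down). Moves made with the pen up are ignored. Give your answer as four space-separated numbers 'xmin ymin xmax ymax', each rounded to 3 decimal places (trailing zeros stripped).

Answer: -26.607 1 1.607 24.971

Derivation:
Executing turtle program step by step:
Start: pos=(-9,1), heading=315, pen down
RT 135: heading 315 -> 180
REPEAT 5 [
  -- iteration 1/5 --
  RT 135: heading 180 -> 45
  FD 15: (-9,1) -> (1.607,11.607) [heading=45, draw]
  RT 180: heading 45 -> 225
  FD 8: (1.607,11.607) -> (-4.05,5.95) [heading=225, draw]
  -- iteration 2/5 --
  RT 135: heading 225 -> 90
  FD 15: (-4.05,5.95) -> (-4.05,20.95) [heading=90, draw]
  RT 180: heading 90 -> 270
  FD 8: (-4.05,20.95) -> (-4.05,12.95) [heading=270, draw]
  -- iteration 3/5 --
  RT 135: heading 270 -> 135
  FD 15: (-4.05,12.95) -> (-14.657,23.556) [heading=135, draw]
  RT 180: heading 135 -> 315
  FD 8: (-14.657,23.556) -> (-9,17.899) [heading=315, draw]
  -- iteration 4/5 --
  RT 135: heading 315 -> 180
  FD 15: (-9,17.899) -> (-24,17.899) [heading=180, draw]
  RT 180: heading 180 -> 0
  FD 8: (-24,17.899) -> (-16,17.899) [heading=0, draw]
  -- iteration 5/5 --
  RT 135: heading 0 -> 225
  FD 15: (-16,17.899) -> (-26.607,7.293) [heading=225, draw]
  RT 180: heading 225 -> 45
  FD 8: (-26.607,7.293) -> (-20.95,12.95) [heading=45, draw]
]
FD 8: (-20.95,12.95) -> (-15.293,18.607) [heading=45, draw]
FD 9: (-15.293,18.607) -> (-8.929,24.971) [heading=45, draw]
Final: pos=(-8.929,24.971), heading=45, 12 segment(s) drawn

Segment endpoints: x in {-26.607, -24, -20.95, -16, -15.293, -14.657, -9, -9, -8.929, -4.05, -4.05, 1.607}, y in {1, 5.95, 7.293, 11.607, 12.95, 12.95, 17.899, 17.899, 17.899, 18.607, 20.95, 23.556, 24.971}
xmin=-26.607, ymin=1, xmax=1.607, ymax=24.971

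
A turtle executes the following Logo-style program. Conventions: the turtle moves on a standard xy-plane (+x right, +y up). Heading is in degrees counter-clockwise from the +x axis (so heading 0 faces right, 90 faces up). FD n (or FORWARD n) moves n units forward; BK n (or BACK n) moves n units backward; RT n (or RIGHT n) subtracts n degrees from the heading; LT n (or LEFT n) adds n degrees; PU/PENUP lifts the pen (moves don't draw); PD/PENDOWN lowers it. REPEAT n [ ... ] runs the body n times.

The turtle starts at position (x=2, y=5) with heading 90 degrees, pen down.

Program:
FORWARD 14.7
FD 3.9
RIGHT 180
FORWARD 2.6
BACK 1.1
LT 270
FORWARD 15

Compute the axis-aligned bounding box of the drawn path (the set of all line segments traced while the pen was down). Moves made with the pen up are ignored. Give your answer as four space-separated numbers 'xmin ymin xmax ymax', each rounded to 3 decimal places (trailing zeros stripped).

Executing turtle program step by step:
Start: pos=(2,5), heading=90, pen down
FD 14.7: (2,5) -> (2,19.7) [heading=90, draw]
FD 3.9: (2,19.7) -> (2,23.6) [heading=90, draw]
RT 180: heading 90 -> 270
FD 2.6: (2,23.6) -> (2,21) [heading=270, draw]
BK 1.1: (2,21) -> (2,22.1) [heading=270, draw]
LT 270: heading 270 -> 180
FD 15: (2,22.1) -> (-13,22.1) [heading=180, draw]
Final: pos=(-13,22.1), heading=180, 5 segment(s) drawn

Segment endpoints: x in {-13, 2, 2, 2}, y in {5, 19.7, 21, 22.1, 22.1, 23.6}
xmin=-13, ymin=5, xmax=2, ymax=23.6

Answer: -13 5 2 23.6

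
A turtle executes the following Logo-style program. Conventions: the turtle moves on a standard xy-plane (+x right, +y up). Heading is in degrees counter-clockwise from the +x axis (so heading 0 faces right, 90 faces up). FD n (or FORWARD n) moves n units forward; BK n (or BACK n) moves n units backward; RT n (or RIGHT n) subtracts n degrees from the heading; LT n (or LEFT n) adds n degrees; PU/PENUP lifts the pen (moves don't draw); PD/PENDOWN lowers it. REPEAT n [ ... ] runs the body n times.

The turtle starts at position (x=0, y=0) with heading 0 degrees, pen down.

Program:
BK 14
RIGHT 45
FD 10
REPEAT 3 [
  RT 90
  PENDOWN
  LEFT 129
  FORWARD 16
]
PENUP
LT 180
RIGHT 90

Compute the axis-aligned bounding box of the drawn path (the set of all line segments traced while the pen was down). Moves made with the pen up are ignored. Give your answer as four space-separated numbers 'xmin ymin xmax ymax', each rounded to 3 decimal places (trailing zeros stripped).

Executing turtle program step by step:
Start: pos=(0,0), heading=0, pen down
BK 14: (0,0) -> (-14,0) [heading=0, draw]
RT 45: heading 0 -> 315
FD 10: (-14,0) -> (-6.929,-7.071) [heading=315, draw]
REPEAT 3 [
  -- iteration 1/3 --
  RT 90: heading 315 -> 225
  PD: pen down
  LT 129: heading 225 -> 354
  FD 16: (-6.929,-7.071) -> (8.983,-8.744) [heading=354, draw]
  -- iteration 2/3 --
  RT 90: heading 354 -> 264
  PD: pen down
  LT 129: heading 264 -> 33
  FD 16: (8.983,-8.744) -> (22.402,-0.029) [heading=33, draw]
  -- iteration 3/3 --
  RT 90: heading 33 -> 303
  PD: pen down
  LT 129: heading 303 -> 72
  FD 16: (22.402,-0.029) -> (27.346,15.188) [heading=72, draw]
]
PU: pen up
LT 180: heading 72 -> 252
RT 90: heading 252 -> 162
Final: pos=(27.346,15.188), heading=162, 5 segment(s) drawn

Segment endpoints: x in {-14, -6.929, 0, 8.983, 22.402, 27.346}, y in {-8.744, -7.071, -0.029, 0, 15.188}
xmin=-14, ymin=-8.744, xmax=27.346, ymax=15.188

Answer: -14 -8.744 27.346 15.188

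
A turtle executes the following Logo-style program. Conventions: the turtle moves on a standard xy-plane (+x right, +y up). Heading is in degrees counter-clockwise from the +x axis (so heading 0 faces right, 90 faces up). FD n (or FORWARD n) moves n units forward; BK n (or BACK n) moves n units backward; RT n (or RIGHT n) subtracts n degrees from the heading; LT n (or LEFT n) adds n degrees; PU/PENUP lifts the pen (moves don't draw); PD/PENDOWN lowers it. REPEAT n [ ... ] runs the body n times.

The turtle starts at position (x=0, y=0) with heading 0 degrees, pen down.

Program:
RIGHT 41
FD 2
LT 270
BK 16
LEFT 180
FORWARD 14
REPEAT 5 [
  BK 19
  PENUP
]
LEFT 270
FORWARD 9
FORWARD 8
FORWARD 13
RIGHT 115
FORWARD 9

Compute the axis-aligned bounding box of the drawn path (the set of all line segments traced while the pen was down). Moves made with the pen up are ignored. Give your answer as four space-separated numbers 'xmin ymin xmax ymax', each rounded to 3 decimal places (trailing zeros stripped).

Answer: 0 -1.312 21.191 21.329

Derivation:
Executing turtle program step by step:
Start: pos=(0,0), heading=0, pen down
RT 41: heading 0 -> 319
FD 2: (0,0) -> (1.509,-1.312) [heading=319, draw]
LT 270: heading 319 -> 229
BK 16: (1.509,-1.312) -> (12.006,10.763) [heading=229, draw]
LT 180: heading 229 -> 49
FD 14: (12.006,10.763) -> (21.191,21.329) [heading=49, draw]
REPEAT 5 [
  -- iteration 1/5 --
  BK 19: (21.191,21.329) -> (8.726,6.99) [heading=49, draw]
  PU: pen up
  -- iteration 2/5 --
  BK 19: (8.726,6.99) -> (-3.739,-7.35) [heading=49, move]
  PU: pen up
  -- iteration 3/5 --
  BK 19: (-3.739,-7.35) -> (-16.204,-21.689) [heading=49, move]
  PU: pen up
  -- iteration 4/5 --
  BK 19: (-16.204,-21.689) -> (-28.669,-36.029) [heading=49, move]
  PU: pen up
  -- iteration 5/5 --
  BK 19: (-28.669,-36.029) -> (-41.134,-50.368) [heading=49, move]
  PU: pen up
]
LT 270: heading 49 -> 319
FD 9: (-41.134,-50.368) -> (-34.342,-56.273) [heading=319, move]
FD 8: (-34.342,-56.273) -> (-28.304,-61.521) [heading=319, move]
FD 13: (-28.304,-61.521) -> (-18.493,-70.05) [heading=319, move]
RT 115: heading 319 -> 204
FD 9: (-18.493,-70.05) -> (-26.715,-73.711) [heading=204, move]
Final: pos=(-26.715,-73.711), heading=204, 4 segment(s) drawn

Segment endpoints: x in {0, 1.509, 8.726, 12.006, 21.191}, y in {-1.312, 0, 6.99, 10.763, 21.329}
xmin=0, ymin=-1.312, xmax=21.191, ymax=21.329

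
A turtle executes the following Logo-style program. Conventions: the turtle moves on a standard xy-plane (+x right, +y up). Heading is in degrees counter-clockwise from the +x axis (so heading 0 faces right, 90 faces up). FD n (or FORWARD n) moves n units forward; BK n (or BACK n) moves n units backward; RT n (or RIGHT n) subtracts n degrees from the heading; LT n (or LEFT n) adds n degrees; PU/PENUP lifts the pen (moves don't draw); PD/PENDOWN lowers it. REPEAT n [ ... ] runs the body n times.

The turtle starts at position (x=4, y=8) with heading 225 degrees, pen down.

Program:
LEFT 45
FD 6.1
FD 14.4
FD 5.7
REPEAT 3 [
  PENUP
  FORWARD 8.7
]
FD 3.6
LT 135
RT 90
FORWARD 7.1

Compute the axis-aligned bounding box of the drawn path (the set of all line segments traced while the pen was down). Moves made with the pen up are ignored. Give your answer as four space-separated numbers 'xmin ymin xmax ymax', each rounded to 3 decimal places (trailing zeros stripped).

Executing turtle program step by step:
Start: pos=(4,8), heading=225, pen down
LT 45: heading 225 -> 270
FD 6.1: (4,8) -> (4,1.9) [heading=270, draw]
FD 14.4: (4,1.9) -> (4,-12.5) [heading=270, draw]
FD 5.7: (4,-12.5) -> (4,-18.2) [heading=270, draw]
REPEAT 3 [
  -- iteration 1/3 --
  PU: pen up
  FD 8.7: (4,-18.2) -> (4,-26.9) [heading=270, move]
  -- iteration 2/3 --
  PU: pen up
  FD 8.7: (4,-26.9) -> (4,-35.6) [heading=270, move]
  -- iteration 3/3 --
  PU: pen up
  FD 8.7: (4,-35.6) -> (4,-44.3) [heading=270, move]
]
FD 3.6: (4,-44.3) -> (4,-47.9) [heading=270, move]
LT 135: heading 270 -> 45
RT 90: heading 45 -> 315
FD 7.1: (4,-47.9) -> (9.02,-52.92) [heading=315, move]
Final: pos=(9.02,-52.92), heading=315, 3 segment(s) drawn

Segment endpoints: x in {4, 4, 4, 4}, y in {-18.2, -12.5, 1.9, 8}
xmin=4, ymin=-18.2, xmax=4, ymax=8

Answer: 4 -18.2 4 8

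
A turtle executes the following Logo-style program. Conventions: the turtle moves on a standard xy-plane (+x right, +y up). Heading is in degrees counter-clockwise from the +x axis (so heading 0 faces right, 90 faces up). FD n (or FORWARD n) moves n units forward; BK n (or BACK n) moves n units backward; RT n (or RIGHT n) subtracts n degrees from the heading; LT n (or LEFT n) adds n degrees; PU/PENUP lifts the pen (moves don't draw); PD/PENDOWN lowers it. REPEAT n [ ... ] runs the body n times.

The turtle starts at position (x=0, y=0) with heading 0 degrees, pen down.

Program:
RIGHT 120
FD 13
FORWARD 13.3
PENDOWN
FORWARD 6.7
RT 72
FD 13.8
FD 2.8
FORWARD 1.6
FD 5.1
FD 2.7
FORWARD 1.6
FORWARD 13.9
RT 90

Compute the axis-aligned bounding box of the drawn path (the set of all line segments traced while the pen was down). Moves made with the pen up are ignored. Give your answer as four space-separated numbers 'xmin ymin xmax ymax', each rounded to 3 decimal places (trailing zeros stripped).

Answer: -57.093 -28.579 0 0

Derivation:
Executing turtle program step by step:
Start: pos=(0,0), heading=0, pen down
RT 120: heading 0 -> 240
FD 13: (0,0) -> (-6.5,-11.258) [heading=240, draw]
FD 13.3: (-6.5,-11.258) -> (-13.15,-22.776) [heading=240, draw]
PD: pen down
FD 6.7: (-13.15,-22.776) -> (-16.5,-28.579) [heading=240, draw]
RT 72: heading 240 -> 168
FD 13.8: (-16.5,-28.579) -> (-29.998,-25.71) [heading=168, draw]
FD 2.8: (-29.998,-25.71) -> (-32.737,-25.128) [heading=168, draw]
FD 1.6: (-32.737,-25.128) -> (-34.302,-24.795) [heading=168, draw]
FD 5.1: (-34.302,-24.795) -> (-39.291,-23.734) [heading=168, draw]
FD 2.7: (-39.291,-23.734) -> (-41.932,-23.173) [heading=168, draw]
FD 1.6: (-41.932,-23.173) -> (-43.497,-22.84) [heading=168, draw]
FD 13.9: (-43.497,-22.84) -> (-57.093,-19.951) [heading=168, draw]
RT 90: heading 168 -> 78
Final: pos=(-57.093,-19.951), heading=78, 10 segment(s) drawn

Segment endpoints: x in {-57.093, -43.497, -41.932, -39.291, -34.302, -32.737, -29.998, -16.5, -13.15, -6.5, 0}, y in {-28.579, -25.71, -25.128, -24.795, -23.734, -23.173, -22.84, -22.776, -19.951, -11.258, 0}
xmin=-57.093, ymin=-28.579, xmax=0, ymax=0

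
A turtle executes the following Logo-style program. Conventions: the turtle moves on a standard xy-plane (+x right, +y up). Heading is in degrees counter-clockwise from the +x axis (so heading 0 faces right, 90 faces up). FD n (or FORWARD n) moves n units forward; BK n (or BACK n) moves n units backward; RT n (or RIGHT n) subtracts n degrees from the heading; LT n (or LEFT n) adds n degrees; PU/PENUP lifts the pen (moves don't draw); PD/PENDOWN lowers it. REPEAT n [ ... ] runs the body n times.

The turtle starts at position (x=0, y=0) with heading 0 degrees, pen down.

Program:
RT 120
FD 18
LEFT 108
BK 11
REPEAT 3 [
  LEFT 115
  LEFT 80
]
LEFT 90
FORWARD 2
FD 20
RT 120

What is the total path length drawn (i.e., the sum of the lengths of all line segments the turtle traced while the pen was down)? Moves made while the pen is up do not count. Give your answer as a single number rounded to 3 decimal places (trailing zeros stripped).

Executing turtle program step by step:
Start: pos=(0,0), heading=0, pen down
RT 120: heading 0 -> 240
FD 18: (0,0) -> (-9,-15.588) [heading=240, draw]
LT 108: heading 240 -> 348
BK 11: (-9,-15.588) -> (-19.76,-13.301) [heading=348, draw]
REPEAT 3 [
  -- iteration 1/3 --
  LT 115: heading 348 -> 103
  LT 80: heading 103 -> 183
  -- iteration 2/3 --
  LT 115: heading 183 -> 298
  LT 80: heading 298 -> 18
  -- iteration 3/3 --
  LT 115: heading 18 -> 133
  LT 80: heading 133 -> 213
]
LT 90: heading 213 -> 303
FD 2: (-19.76,-13.301) -> (-18.67,-14.979) [heading=303, draw]
FD 20: (-18.67,-14.979) -> (-7.778,-31.752) [heading=303, draw]
RT 120: heading 303 -> 183
Final: pos=(-7.778,-31.752), heading=183, 4 segment(s) drawn

Segment lengths:
  seg 1: (0,0) -> (-9,-15.588), length = 18
  seg 2: (-9,-15.588) -> (-19.76,-13.301), length = 11
  seg 3: (-19.76,-13.301) -> (-18.67,-14.979), length = 2
  seg 4: (-18.67,-14.979) -> (-7.778,-31.752), length = 20
Total = 51

Answer: 51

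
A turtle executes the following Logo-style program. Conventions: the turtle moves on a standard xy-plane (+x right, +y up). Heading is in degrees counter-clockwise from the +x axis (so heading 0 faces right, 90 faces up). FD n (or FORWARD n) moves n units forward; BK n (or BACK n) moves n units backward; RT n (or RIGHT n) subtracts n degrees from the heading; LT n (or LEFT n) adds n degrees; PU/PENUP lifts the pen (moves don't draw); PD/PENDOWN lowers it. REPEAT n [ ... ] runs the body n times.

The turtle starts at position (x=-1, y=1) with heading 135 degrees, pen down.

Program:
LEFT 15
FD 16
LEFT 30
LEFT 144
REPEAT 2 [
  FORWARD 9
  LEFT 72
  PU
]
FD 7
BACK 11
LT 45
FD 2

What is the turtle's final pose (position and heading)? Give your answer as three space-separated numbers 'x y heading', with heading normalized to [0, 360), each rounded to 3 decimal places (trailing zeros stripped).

Answer: -0.84 6.104 153

Derivation:
Executing turtle program step by step:
Start: pos=(-1,1), heading=135, pen down
LT 15: heading 135 -> 150
FD 16: (-1,1) -> (-14.856,9) [heading=150, draw]
LT 30: heading 150 -> 180
LT 144: heading 180 -> 324
REPEAT 2 [
  -- iteration 1/2 --
  FD 9: (-14.856,9) -> (-7.575,3.71) [heading=324, draw]
  LT 72: heading 324 -> 36
  PU: pen up
  -- iteration 2/2 --
  FD 9: (-7.575,3.71) -> (-0.294,9) [heading=36, move]
  LT 72: heading 36 -> 108
  PU: pen up
]
FD 7: (-0.294,9) -> (-2.457,15.657) [heading=108, move]
BK 11: (-2.457,15.657) -> (0.942,5.196) [heading=108, move]
LT 45: heading 108 -> 153
FD 2: (0.942,5.196) -> (-0.84,6.104) [heading=153, move]
Final: pos=(-0.84,6.104), heading=153, 2 segment(s) drawn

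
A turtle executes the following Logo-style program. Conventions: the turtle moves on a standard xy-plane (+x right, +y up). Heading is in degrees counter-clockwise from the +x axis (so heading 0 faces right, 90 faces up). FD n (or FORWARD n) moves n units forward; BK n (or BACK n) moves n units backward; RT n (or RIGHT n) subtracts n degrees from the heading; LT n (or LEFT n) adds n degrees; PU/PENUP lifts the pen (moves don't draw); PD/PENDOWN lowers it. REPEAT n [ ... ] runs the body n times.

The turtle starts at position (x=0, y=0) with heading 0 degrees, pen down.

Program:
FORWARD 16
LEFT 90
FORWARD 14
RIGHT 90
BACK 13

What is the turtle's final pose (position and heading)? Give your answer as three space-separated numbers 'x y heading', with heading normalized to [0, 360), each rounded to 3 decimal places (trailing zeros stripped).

Answer: 3 14 0

Derivation:
Executing turtle program step by step:
Start: pos=(0,0), heading=0, pen down
FD 16: (0,0) -> (16,0) [heading=0, draw]
LT 90: heading 0 -> 90
FD 14: (16,0) -> (16,14) [heading=90, draw]
RT 90: heading 90 -> 0
BK 13: (16,14) -> (3,14) [heading=0, draw]
Final: pos=(3,14), heading=0, 3 segment(s) drawn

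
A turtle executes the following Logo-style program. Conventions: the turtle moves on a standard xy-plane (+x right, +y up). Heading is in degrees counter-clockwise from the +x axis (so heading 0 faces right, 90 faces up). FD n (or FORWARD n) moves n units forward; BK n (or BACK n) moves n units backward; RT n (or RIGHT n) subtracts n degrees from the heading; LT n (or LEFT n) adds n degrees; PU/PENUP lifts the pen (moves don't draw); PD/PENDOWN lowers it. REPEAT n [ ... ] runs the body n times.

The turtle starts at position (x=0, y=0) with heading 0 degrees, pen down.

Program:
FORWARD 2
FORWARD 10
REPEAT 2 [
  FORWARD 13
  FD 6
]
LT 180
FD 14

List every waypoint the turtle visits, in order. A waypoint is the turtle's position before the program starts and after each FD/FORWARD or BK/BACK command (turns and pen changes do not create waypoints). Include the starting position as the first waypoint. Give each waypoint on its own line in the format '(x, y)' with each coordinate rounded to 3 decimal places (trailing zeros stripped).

Executing turtle program step by step:
Start: pos=(0,0), heading=0, pen down
FD 2: (0,0) -> (2,0) [heading=0, draw]
FD 10: (2,0) -> (12,0) [heading=0, draw]
REPEAT 2 [
  -- iteration 1/2 --
  FD 13: (12,0) -> (25,0) [heading=0, draw]
  FD 6: (25,0) -> (31,0) [heading=0, draw]
  -- iteration 2/2 --
  FD 13: (31,0) -> (44,0) [heading=0, draw]
  FD 6: (44,0) -> (50,0) [heading=0, draw]
]
LT 180: heading 0 -> 180
FD 14: (50,0) -> (36,0) [heading=180, draw]
Final: pos=(36,0), heading=180, 7 segment(s) drawn
Waypoints (8 total):
(0, 0)
(2, 0)
(12, 0)
(25, 0)
(31, 0)
(44, 0)
(50, 0)
(36, 0)

Answer: (0, 0)
(2, 0)
(12, 0)
(25, 0)
(31, 0)
(44, 0)
(50, 0)
(36, 0)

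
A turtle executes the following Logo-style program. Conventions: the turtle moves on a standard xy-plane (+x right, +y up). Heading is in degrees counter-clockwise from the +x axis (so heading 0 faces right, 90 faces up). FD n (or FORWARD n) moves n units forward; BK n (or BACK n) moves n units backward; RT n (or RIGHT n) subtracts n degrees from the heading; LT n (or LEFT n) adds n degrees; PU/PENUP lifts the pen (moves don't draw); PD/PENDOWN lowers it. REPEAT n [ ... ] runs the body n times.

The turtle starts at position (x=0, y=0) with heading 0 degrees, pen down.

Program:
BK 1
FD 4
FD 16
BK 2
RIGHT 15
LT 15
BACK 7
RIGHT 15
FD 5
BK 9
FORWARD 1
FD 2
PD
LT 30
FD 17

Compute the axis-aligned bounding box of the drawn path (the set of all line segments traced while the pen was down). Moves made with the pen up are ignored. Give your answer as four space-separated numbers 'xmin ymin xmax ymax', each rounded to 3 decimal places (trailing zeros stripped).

Answer: -1 -1.294 25.455 4.659

Derivation:
Executing turtle program step by step:
Start: pos=(0,0), heading=0, pen down
BK 1: (0,0) -> (-1,0) [heading=0, draw]
FD 4: (-1,0) -> (3,0) [heading=0, draw]
FD 16: (3,0) -> (19,0) [heading=0, draw]
BK 2: (19,0) -> (17,0) [heading=0, draw]
RT 15: heading 0 -> 345
LT 15: heading 345 -> 0
BK 7: (17,0) -> (10,0) [heading=0, draw]
RT 15: heading 0 -> 345
FD 5: (10,0) -> (14.83,-1.294) [heading=345, draw]
BK 9: (14.83,-1.294) -> (6.136,1.035) [heading=345, draw]
FD 1: (6.136,1.035) -> (7.102,0.776) [heading=345, draw]
FD 2: (7.102,0.776) -> (9.034,0.259) [heading=345, draw]
PD: pen down
LT 30: heading 345 -> 15
FD 17: (9.034,0.259) -> (25.455,4.659) [heading=15, draw]
Final: pos=(25.455,4.659), heading=15, 10 segment(s) drawn

Segment endpoints: x in {-1, 0, 3, 6.136, 7.102, 9.034, 10, 14.83, 17, 19, 25.455}, y in {-1.294, 0, 0.259, 0.776, 1.035, 4.659}
xmin=-1, ymin=-1.294, xmax=25.455, ymax=4.659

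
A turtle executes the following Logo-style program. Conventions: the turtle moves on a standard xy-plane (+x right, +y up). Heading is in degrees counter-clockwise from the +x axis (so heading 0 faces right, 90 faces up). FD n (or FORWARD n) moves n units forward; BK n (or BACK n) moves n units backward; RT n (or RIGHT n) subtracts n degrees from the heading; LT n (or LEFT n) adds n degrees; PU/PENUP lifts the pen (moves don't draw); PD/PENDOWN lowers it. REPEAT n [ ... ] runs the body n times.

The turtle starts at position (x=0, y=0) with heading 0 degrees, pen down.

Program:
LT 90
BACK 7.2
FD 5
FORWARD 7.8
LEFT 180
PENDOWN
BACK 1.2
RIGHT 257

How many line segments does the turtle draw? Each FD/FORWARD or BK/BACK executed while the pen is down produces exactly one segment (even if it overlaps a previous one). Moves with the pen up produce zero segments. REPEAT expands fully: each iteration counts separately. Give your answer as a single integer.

Answer: 4

Derivation:
Executing turtle program step by step:
Start: pos=(0,0), heading=0, pen down
LT 90: heading 0 -> 90
BK 7.2: (0,0) -> (0,-7.2) [heading=90, draw]
FD 5: (0,-7.2) -> (0,-2.2) [heading=90, draw]
FD 7.8: (0,-2.2) -> (0,5.6) [heading=90, draw]
LT 180: heading 90 -> 270
PD: pen down
BK 1.2: (0,5.6) -> (0,6.8) [heading=270, draw]
RT 257: heading 270 -> 13
Final: pos=(0,6.8), heading=13, 4 segment(s) drawn
Segments drawn: 4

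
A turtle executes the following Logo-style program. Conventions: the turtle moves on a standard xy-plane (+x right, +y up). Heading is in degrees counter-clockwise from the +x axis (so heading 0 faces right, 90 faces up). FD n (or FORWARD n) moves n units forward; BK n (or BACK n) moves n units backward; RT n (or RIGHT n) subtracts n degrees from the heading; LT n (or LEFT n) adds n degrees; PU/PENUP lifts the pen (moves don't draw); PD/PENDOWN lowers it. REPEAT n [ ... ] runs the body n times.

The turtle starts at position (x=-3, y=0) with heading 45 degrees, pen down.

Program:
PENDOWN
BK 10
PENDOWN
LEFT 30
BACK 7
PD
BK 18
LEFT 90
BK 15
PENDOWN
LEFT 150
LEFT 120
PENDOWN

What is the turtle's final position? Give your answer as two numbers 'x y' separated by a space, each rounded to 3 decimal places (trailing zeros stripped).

Executing turtle program step by step:
Start: pos=(-3,0), heading=45, pen down
PD: pen down
BK 10: (-3,0) -> (-10.071,-7.071) [heading=45, draw]
PD: pen down
LT 30: heading 45 -> 75
BK 7: (-10.071,-7.071) -> (-11.883,-13.833) [heading=75, draw]
PD: pen down
BK 18: (-11.883,-13.833) -> (-16.542,-31.219) [heading=75, draw]
LT 90: heading 75 -> 165
BK 15: (-16.542,-31.219) -> (-2.053,-35.101) [heading=165, draw]
PD: pen down
LT 150: heading 165 -> 315
LT 120: heading 315 -> 75
PD: pen down
Final: pos=(-2.053,-35.101), heading=75, 4 segment(s) drawn

Answer: -2.053 -35.101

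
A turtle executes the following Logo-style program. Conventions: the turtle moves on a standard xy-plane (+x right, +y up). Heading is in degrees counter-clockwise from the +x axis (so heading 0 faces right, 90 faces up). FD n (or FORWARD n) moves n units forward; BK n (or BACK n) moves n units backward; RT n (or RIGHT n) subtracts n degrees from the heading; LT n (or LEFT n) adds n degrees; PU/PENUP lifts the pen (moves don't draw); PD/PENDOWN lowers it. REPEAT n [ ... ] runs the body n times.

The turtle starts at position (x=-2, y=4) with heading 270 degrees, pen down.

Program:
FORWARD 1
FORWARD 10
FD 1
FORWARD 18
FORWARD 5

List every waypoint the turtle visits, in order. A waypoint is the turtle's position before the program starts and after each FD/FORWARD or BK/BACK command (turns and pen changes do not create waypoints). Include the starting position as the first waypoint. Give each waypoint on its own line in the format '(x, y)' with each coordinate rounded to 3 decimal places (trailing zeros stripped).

Executing turtle program step by step:
Start: pos=(-2,4), heading=270, pen down
FD 1: (-2,4) -> (-2,3) [heading=270, draw]
FD 10: (-2,3) -> (-2,-7) [heading=270, draw]
FD 1: (-2,-7) -> (-2,-8) [heading=270, draw]
FD 18: (-2,-8) -> (-2,-26) [heading=270, draw]
FD 5: (-2,-26) -> (-2,-31) [heading=270, draw]
Final: pos=(-2,-31), heading=270, 5 segment(s) drawn
Waypoints (6 total):
(-2, 4)
(-2, 3)
(-2, -7)
(-2, -8)
(-2, -26)
(-2, -31)

Answer: (-2, 4)
(-2, 3)
(-2, -7)
(-2, -8)
(-2, -26)
(-2, -31)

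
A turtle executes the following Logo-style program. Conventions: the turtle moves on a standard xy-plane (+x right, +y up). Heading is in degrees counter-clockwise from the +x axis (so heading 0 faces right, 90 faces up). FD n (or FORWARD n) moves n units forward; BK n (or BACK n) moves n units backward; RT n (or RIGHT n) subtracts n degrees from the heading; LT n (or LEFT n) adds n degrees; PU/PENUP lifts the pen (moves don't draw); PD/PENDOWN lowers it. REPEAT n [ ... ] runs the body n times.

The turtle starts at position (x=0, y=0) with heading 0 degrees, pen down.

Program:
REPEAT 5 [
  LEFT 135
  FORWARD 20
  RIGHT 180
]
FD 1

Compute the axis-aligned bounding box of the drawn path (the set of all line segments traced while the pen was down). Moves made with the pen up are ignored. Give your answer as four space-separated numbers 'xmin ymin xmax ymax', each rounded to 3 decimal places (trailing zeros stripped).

Answer: -14.142 0 34.142 48.284

Derivation:
Executing turtle program step by step:
Start: pos=(0,0), heading=0, pen down
REPEAT 5 [
  -- iteration 1/5 --
  LT 135: heading 0 -> 135
  FD 20: (0,0) -> (-14.142,14.142) [heading=135, draw]
  RT 180: heading 135 -> 315
  -- iteration 2/5 --
  LT 135: heading 315 -> 90
  FD 20: (-14.142,14.142) -> (-14.142,34.142) [heading=90, draw]
  RT 180: heading 90 -> 270
  -- iteration 3/5 --
  LT 135: heading 270 -> 45
  FD 20: (-14.142,34.142) -> (0,48.284) [heading=45, draw]
  RT 180: heading 45 -> 225
  -- iteration 4/5 --
  LT 135: heading 225 -> 0
  FD 20: (0,48.284) -> (20,48.284) [heading=0, draw]
  RT 180: heading 0 -> 180
  -- iteration 5/5 --
  LT 135: heading 180 -> 315
  FD 20: (20,48.284) -> (34.142,34.142) [heading=315, draw]
  RT 180: heading 315 -> 135
]
FD 1: (34.142,34.142) -> (33.435,34.849) [heading=135, draw]
Final: pos=(33.435,34.849), heading=135, 6 segment(s) drawn

Segment endpoints: x in {-14.142, -14.142, 0, 0, 20, 33.435, 34.142}, y in {0, 14.142, 34.142, 34.849, 48.284}
xmin=-14.142, ymin=0, xmax=34.142, ymax=48.284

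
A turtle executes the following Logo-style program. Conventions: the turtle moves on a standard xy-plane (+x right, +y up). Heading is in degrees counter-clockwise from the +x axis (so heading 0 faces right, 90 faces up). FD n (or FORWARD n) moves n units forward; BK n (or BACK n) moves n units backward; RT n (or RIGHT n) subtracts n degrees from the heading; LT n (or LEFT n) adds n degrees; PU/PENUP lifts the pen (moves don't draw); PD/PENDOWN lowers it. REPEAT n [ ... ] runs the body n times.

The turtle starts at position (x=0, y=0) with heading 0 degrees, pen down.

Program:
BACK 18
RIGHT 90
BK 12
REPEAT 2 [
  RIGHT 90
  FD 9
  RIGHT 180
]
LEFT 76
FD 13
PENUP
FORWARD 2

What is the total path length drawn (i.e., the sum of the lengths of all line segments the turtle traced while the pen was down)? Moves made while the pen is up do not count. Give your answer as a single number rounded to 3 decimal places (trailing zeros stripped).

Answer: 61

Derivation:
Executing turtle program step by step:
Start: pos=(0,0), heading=0, pen down
BK 18: (0,0) -> (-18,0) [heading=0, draw]
RT 90: heading 0 -> 270
BK 12: (-18,0) -> (-18,12) [heading=270, draw]
REPEAT 2 [
  -- iteration 1/2 --
  RT 90: heading 270 -> 180
  FD 9: (-18,12) -> (-27,12) [heading=180, draw]
  RT 180: heading 180 -> 0
  -- iteration 2/2 --
  RT 90: heading 0 -> 270
  FD 9: (-27,12) -> (-27,3) [heading=270, draw]
  RT 180: heading 270 -> 90
]
LT 76: heading 90 -> 166
FD 13: (-27,3) -> (-39.614,6.145) [heading=166, draw]
PU: pen up
FD 2: (-39.614,6.145) -> (-41.554,6.629) [heading=166, move]
Final: pos=(-41.554,6.629), heading=166, 5 segment(s) drawn

Segment lengths:
  seg 1: (0,0) -> (-18,0), length = 18
  seg 2: (-18,0) -> (-18,12), length = 12
  seg 3: (-18,12) -> (-27,12), length = 9
  seg 4: (-27,12) -> (-27,3), length = 9
  seg 5: (-27,3) -> (-39.614,6.145), length = 13
Total = 61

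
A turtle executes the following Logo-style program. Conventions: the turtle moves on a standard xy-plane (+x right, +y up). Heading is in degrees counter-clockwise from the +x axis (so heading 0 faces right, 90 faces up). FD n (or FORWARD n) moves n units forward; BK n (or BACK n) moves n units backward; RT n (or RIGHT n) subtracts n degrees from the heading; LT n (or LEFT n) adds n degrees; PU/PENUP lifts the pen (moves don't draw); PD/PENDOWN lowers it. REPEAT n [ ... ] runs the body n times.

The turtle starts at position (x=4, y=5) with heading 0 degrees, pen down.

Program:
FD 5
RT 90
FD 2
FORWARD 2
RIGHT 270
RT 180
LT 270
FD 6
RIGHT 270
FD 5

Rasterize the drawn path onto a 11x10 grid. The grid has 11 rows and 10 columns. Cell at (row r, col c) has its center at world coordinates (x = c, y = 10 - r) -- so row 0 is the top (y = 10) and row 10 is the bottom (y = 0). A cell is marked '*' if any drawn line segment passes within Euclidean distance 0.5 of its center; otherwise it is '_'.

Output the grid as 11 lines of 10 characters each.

Segment 0: (4,5) -> (9,5)
Segment 1: (9,5) -> (9,3)
Segment 2: (9,3) -> (9,1)
Segment 3: (9,1) -> (9,7)
Segment 4: (9,7) -> (4,7)

Answer: __________
__________
__________
____******
_________*
____******
_________*
_________*
_________*
_________*
__________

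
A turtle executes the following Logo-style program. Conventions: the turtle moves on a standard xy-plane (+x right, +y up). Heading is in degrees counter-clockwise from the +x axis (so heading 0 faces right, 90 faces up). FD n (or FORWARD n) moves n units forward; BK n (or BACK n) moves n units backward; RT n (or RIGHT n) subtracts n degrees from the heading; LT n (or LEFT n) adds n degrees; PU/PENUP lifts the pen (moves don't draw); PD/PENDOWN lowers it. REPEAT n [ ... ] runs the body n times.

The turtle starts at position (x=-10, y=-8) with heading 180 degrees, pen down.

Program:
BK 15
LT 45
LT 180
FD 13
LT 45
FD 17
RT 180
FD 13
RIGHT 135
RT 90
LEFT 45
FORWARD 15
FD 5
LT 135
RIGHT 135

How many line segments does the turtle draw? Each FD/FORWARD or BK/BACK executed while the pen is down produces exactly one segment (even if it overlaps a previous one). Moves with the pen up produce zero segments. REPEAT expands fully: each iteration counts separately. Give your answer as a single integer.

Answer: 6

Derivation:
Executing turtle program step by step:
Start: pos=(-10,-8), heading=180, pen down
BK 15: (-10,-8) -> (5,-8) [heading=180, draw]
LT 45: heading 180 -> 225
LT 180: heading 225 -> 45
FD 13: (5,-8) -> (14.192,1.192) [heading=45, draw]
LT 45: heading 45 -> 90
FD 17: (14.192,1.192) -> (14.192,18.192) [heading=90, draw]
RT 180: heading 90 -> 270
FD 13: (14.192,18.192) -> (14.192,5.192) [heading=270, draw]
RT 135: heading 270 -> 135
RT 90: heading 135 -> 45
LT 45: heading 45 -> 90
FD 15: (14.192,5.192) -> (14.192,20.192) [heading=90, draw]
FD 5: (14.192,20.192) -> (14.192,25.192) [heading=90, draw]
LT 135: heading 90 -> 225
RT 135: heading 225 -> 90
Final: pos=(14.192,25.192), heading=90, 6 segment(s) drawn
Segments drawn: 6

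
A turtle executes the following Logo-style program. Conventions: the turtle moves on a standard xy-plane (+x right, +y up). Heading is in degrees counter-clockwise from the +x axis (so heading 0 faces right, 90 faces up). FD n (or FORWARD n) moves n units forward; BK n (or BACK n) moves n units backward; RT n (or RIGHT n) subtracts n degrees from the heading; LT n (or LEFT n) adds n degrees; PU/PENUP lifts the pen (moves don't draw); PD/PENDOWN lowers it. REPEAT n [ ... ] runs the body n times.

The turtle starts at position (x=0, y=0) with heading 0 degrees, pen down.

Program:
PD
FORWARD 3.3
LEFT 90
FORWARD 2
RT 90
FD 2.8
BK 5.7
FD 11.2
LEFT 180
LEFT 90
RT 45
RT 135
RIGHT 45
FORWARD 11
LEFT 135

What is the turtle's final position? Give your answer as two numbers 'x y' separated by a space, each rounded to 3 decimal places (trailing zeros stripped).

Executing turtle program step by step:
Start: pos=(0,0), heading=0, pen down
PD: pen down
FD 3.3: (0,0) -> (3.3,0) [heading=0, draw]
LT 90: heading 0 -> 90
FD 2: (3.3,0) -> (3.3,2) [heading=90, draw]
RT 90: heading 90 -> 0
FD 2.8: (3.3,2) -> (6.1,2) [heading=0, draw]
BK 5.7: (6.1,2) -> (0.4,2) [heading=0, draw]
FD 11.2: (0.4,2) -> (11.6,2) [heading=0, draw]
LT 180: heading 0 -> 180
LT 90: heading 180 -> 270
RT 45: heading 270 -> 225
RT 135: heading 225 -> 90
RT 45: heading 90 -> 45
FD 11: (11.6,2) -> (19.378,9.778) [heading=45, draw]
LT 135: heading 45 -> 180
Final: pos=(19.378,9.778), heading=180, 6 segment(s) drawn

Answer: 19.378 9.778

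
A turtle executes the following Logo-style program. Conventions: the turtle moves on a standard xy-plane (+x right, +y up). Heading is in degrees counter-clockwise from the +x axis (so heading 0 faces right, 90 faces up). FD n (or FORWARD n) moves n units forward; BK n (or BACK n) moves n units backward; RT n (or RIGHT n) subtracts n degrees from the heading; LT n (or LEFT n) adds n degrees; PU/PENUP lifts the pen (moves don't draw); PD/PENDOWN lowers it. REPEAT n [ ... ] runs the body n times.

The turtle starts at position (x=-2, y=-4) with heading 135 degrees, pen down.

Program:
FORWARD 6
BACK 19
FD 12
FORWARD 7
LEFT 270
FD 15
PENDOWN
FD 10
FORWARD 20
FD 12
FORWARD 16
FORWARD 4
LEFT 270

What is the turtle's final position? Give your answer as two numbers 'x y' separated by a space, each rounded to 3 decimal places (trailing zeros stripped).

Answer: 48.205 54.69

Derivation:
Executing turtle program step by step:
Start: pos=(-2,-4), heading=135, pen down
FD 6: (-2,-4) -> (-6.243,0.243) [heading=135, draw]
BK 19: (-6.243,0.243) -> (7.192,-13.192) [heading=135, draw]
FD 12: (7.192,-13.192) -> (-1.293,-4.707) [heading=135, draw]
FD 7: (-1.293,-4.707) -> (-6.243,0.243) [heading=135, draw]
LT 270: heading 135 -> 45
FD 15: (-6.243,0.243) -> (4.364,10.849) [heading=45, draw]
PD: pen down
FD 10: (4.364,10.849) -> (11.435,17.92) [heading=45, draw]
FD 20: (11.435,17.92) -> (25.577,32.062) [heading=45, draw]
FD 12: (25.577,32.062) -> (34.062,40.548) [heading=45, draw]
FD 16: (34.062,40.548) -> (45.376,51.861) [heading=45, draw]
FD 4: (45.376,51.861) -> (48.205,54.69) [heading=45, draw]
LT 270: heading 45 -> 315
Final: pos=(48.205,54.69), heading=315, 10 segment(s) drawn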